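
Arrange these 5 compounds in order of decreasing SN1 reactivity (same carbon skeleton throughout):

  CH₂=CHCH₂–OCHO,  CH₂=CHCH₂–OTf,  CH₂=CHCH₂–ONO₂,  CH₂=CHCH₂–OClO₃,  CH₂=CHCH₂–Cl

CH₂=CHCH₂–OTf > CH₂=CHCH₂–OClO₃ > CH₂=CHCH₂–Cl > CH₂=CHCH₂–ONO₂ > CH₂=CHCH₂–OCHO

With the same alkyl group throughout, only the leaving group differentiates the rates.
A good leaving group is a weak base: the lower the pKₐ of its conjugate acid, the more readily it departs.
CH₂=CHCH₂–OTf loses OTf⁻: pKₐ(CF₃SO₃H (triflic acid)) ≈ -14
CH₂=CHCH₂–OClO₃ loses ClO₄⁻: pKₐ(HClO₄) ≈ -10
CH₂=CHCH₂–Cl loses Cl⁻: pKₐ(HCl) ≈ -7
CH₂=CHCH₂–ONO₂ loses NO₃⁻: pKₐ(HNO₃) ≈ -1.3
CH₂=CHCH₂–OCHO loses HCOO⁻: pKₐ(HCOOH) ≈ 3.8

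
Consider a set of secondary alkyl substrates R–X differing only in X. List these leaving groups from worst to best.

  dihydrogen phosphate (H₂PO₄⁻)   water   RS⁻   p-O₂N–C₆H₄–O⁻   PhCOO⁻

RS⁻ < p-O₂N–C₆H₄–O⁻ < PhCOO⁻ < dihydrogen phosphate (H₂PO₄⁻) < water

Leaving-group ability tracks the stability of the departed species; conjugate-acid pKₐ is the usual yardstick (lower pKₐ → better LG).
water: pKₐ(H₃O⁺) ≈ -1.7
dihydrogen phosphate (H₂PO₄⁻): pKₐ(H₃PO₄) ≈ 2.1
PhCOO⁻: pKₐ(C₆H₅COOH) ≈ 4.2
p-O₂N–C₆H₄–O⁻: pKₐ(p-nitrophenol) ≈ 7.2
RS⁻: pKₐ(RSH (a thiol)) ≈ 10.5
The question asks for worst first, so the sequence is read in increasing leaving-group ability.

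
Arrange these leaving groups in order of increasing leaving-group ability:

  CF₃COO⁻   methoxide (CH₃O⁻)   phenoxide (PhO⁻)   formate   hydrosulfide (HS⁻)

methoxide (CH₃O⁻) < phenoxide (PhO⁻) < hydrosulfide (HS⁻) < formate < CF₃COO⁻

CF₃COO⁻: pKₐ(CF₃COOH) ≈ 0.2 — strongly electron-withdrawing CF₃ stabilises the carboxylate
formate: pKₐ(HCOOH) ≈ 3.8 — resonance-stabilised carboxylate
hydrosulfide (HS⁻): pKₐ(H₂S) ≈ 7
phenoxide (PhO⁻): pKₐ(C₆H₅OH (phenol)) ≈ 10 — resonance into the ring helps, but still a poor LG
methoxide (CH₃O⁻): pKₐ(CH₃OH) ≈ 15.5 — strong base; alkoxides do not leave unassisted
The question asks for worst first, so the sequence is read in increasing leaving-group ability.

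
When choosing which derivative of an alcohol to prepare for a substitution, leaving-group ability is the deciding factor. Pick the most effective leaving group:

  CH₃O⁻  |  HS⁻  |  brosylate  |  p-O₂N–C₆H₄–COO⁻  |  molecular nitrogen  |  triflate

molecular nitrogen

The more stable X⁻ (or X) is on its own — i.e. the weaker a base it is — the better a leaving group it makes.
molecular nitrogen: no meaningful conjugate acid; N₂ departs as an exceptionally stable neutral molecule
triflate: pKₐ(CF₃SO₃H (triflic acid)) ≈ -14
brosylate: pKₐ(p-BrC₆H₄SO₃H) ≈ -2.8
p-O₂N–C₆H₄–COO⁻: pKₐ(p-nitrobenzoic acid) ≈ 3.4
HS⁻: pKₐ(H₂S) ≈ 7
CH₃O⁻: pKₐ(CH₃OH) ≈ 15.5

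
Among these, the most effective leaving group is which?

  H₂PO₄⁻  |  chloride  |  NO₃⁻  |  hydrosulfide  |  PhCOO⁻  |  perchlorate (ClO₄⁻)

perchlorate (ClO₄⁻)

The more stable X⁻ (or X) is on its own — i.e. the weaker a base it is — the better a leaving group it makes.
perchlorate (ClO₄⁻): pKₐ(HClO₄) ≈ -10
chloride: pKₐ(HCl) ≈ -7
NO₃⁻: pKₐ(HNO₃) ≈ -1.3
H₂PO₄⁻: pKₐ(H₃PO₄) ≈ 2.1
PhCOO⁻: pKₐ(C₆H₅COOH) ≈ 4.2
hydrosulfide: pKₐ(H₂S) ≈ 7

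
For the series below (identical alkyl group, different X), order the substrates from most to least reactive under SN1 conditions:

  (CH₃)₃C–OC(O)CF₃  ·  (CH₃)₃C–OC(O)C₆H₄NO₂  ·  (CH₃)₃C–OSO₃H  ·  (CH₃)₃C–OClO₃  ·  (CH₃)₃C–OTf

(CH₃)₃C–OTf > (CH₃)₃C–OClO₃ > (CH₃)₃C–OSO₃H > (CH₃)₃C–OC(O)CF₃ > (CH₃)₃C–OC(O)C₆H₄NO₂

Same R in every case — rank the leaving groups.
Rank by basicity of the departing species: weakest base leaves most easily.
(CH₃)₃C–OTf loses OTf⁻: pKₐ(CF₃SO₃H (triflic acid)) ≈ -14
(CH₃)₃C–OClO₃ loses ClO₄⁻: pKₐ(HClO₄) ≈ -10
(CH₃)₃C–OSO₃H loses HSO₄⁻: pKₐ(H₂SO₄) ≈ -3
(CH₃)₃C–OC(O)CF₃ loses CF₃COO⁻: pKₐ(CF₃COOH) ≈ 0.2
(CH₃)₃C–OC(O)C₆H₄NO₂ loses p-O₂N–C₆H₄–COO⁻: pKₐ(p-nitrobenzoic acid) ≈ 3.4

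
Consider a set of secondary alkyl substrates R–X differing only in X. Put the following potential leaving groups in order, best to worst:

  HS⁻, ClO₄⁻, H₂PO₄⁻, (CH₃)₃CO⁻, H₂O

ClO₄⁻ > H₂O > H₂PO₄⁻ > HS⁻ > (CH₃)₃CO⁻

ClO₄⁻: pKₐ(HClO₄) ≈ -10
H₂O: pKₐ(H₃O⁺) ≈ -1.7
H₂PO₄⁻: pKₐ(H₃PO₄) ≈ 2.1 — moderate base; biological leaving group after further activation
HS⁻: pKₐ(H₂S) ≈ 7 — larger and more polarisable than the oxygen analogue
(CH₃)₃CO⁻: pKₐ(t-BuOH) ≈ 18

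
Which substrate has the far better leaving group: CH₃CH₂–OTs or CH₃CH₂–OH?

From CH₃CH₂–OH the departing group would be OH⁻ (pKₐ(H₂O) ≈ 15.7). Strong base; essentially never leaves without prior activation.
From CH₃CH₂–OTs the leaving group is OTs⁻ (pKₐ(p-CH₃C₆H₄SO₃H (TsOH)) ≈ -2.8). Resonance-delocalised arenesulfonate.
(In practice CH₃CH₂–OTs is made from CH₃CH₂–OH by treatment with TsCl / pyridine, converting the hydroxyl into a tosylate.)

CH₃CH₂–OTs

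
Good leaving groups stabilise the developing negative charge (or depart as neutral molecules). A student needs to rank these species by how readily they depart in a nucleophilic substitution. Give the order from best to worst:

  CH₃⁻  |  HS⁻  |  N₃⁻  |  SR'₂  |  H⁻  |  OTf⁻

OTf⁻ > SR'₂ > N₃⁻ > HS⁻ > H⁻ > CH₃⁻

Rank by basicity of the departing species: weakest base leaves most easily.
OTf⁻: pKₐ(CF₃SO₃H (triflic acid)) ≈ -14 — charge spread over three oxygens and a CF₃ group; the premier leaving group in synthesis
SR'₂: pKₐ(R'₂SH⁺) ≈ -7
N₃⁻: pKₐ(HN₃) ≈ 4.7
HS⁻: pKₐ(H₂S) ≈ 7 — larger and more polarisable than the oxygen analogue
H⁻: pKₐ(H₂) ≈ 36
CH₃⁻: pKₐ(CH₄) ≈ 48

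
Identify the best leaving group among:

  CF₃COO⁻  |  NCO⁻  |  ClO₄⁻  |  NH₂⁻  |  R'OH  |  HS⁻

ClO₄⁻

A good leaving group is a weak base: the lower the pKₐ of its conjugate acid, the more readily it departs.
ClO₄⁻: pKₐ(HClO₄) ≈ -10
R'OH: pKₐ(R'OH₂⁺) ≈ -2.4
CF₃COO⁻: pKₐ(CF₃COOH) ≈ 0.2
NCO⁻: pKₐ(HOCN) ≈ 3.5
HS⁻: pKₐ(H₂S) ≈ 7
NH₂⁻: pKₐ(NH₃) ≈ 38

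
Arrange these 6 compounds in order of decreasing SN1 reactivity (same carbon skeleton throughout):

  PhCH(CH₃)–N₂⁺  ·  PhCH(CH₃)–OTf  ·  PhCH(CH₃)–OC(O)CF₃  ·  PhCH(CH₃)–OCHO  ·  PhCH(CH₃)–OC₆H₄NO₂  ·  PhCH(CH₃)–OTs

Same R in every case — rank the leaving groups.
Leaving-group ability tracks the stability of the departed species; conjugate-acid pKₐ is the usual yardstick (lower pKₐ → better LG).
PhCH(CH₃)–N₂⁺ loses N₂: no meaningful conjugate acid; N₂ departs as an exceptionally stable neutral molecule
PhCH(CH₃)–OTf loses OTf⁻: pKₐ(CF₃SO₃H (triflic acid)) ≈ -14
PhCH(CH₃)–OTs loses OTs⁻: pKₐ(p-CH₃C₆H₄SO₃H (TsOH)) ≈ -2.8
PhCH(CH₃)–OC(O)CF₃ loses CF₃COO⁻: pKₐ(CF₃COOH) ≈ 0.2
PhCH(CH₃)–OCHO loses HCOO⁻: pKₐ(HCOOH) ≈ 3.8
PhCH(CH₃)–OC₆H₄NO₂ loses p-O₂N–C₆H₄–O⁻: pKₐ(p-nitrophenol) ≈ 7.2

PhCH(CH₃)–N₂⁺ > PhCH(CH₃)–OTf > PhCH(CH₃)–OTs > PhCH(CH₃)–OC(O)CF₃ > PhCH(CH₃)–OCHO > PhCH(CH₃)–OC₆H₄NO₂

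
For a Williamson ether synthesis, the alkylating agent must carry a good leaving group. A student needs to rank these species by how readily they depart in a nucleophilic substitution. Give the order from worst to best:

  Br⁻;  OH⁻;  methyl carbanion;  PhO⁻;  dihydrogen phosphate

Br⁻: pKₐ(HBr) ≈ -9 — weak base; good leaving group
dihydrogen phosphate: pKₐ(H₃PO₄) ≈ 2.1 — moderate base; biological leaving group after further activation
PhO⁻: pKₐ(C₆H₅OH (phenol)) ≈ 10
OH⁻: pKₐ(H₂O) ≈ 15.7 — strong base; essentially never leaves without prior activation
methyl carbanion: pKₐ(CH₄) ≈ 48
Listed from poorest to best leaving group as asked.

methyl carbanion < OH⁻ < PhO⁻ < dihydrogen phosphate < Br⁻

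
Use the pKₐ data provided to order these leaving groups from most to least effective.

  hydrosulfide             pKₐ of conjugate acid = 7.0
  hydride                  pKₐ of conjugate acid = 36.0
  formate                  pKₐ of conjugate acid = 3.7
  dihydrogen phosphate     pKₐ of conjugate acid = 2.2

Lower conjugate-acid pKₐ ⇒ weaker base ⇒ better leaving group.
Sorting by the given values: dihydrogen phosphate (2.2), formate (3.7), hydrosulfide (7.0), hydride (36.0).

dihydrogen phosphate > formate > hydrosulfide > hydride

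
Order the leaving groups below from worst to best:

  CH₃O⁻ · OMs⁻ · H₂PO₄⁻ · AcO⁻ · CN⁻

CH₃O⁻ < CN⁻ < AcO⁻ < H₂PO₄⁻ < OMs⁻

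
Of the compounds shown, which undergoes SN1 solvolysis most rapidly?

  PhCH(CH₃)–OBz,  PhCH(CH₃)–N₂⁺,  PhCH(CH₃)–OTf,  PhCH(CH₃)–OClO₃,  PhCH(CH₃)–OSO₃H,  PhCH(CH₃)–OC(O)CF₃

With the same alkyl group throughout, only the leaving group differentiates the rates.
A good leaving group is a weak base: the lower the pKₐ of its conjugate acid, the more readily it departs.
PhCH(CH₃)–N₂⁺ loses N₂: no meaningful conjugate acid; N₂ departs as an exceptionally stable neutral molecule
PhCH(CH₃)–OTf loses OTf⁻: pKₐ(CF₃SO₃H (triflic acid)) ≈ -14
PhCH(CH₃)–OClO₃ loses ClO₄⁻: pKₐ(HClO₄) ≈ -10
PhCH(CH₃)–OSO₃H loses HSO₄⁻: pKₐ(H₂SO₄) ≈ -3
PhCH(CH₃)–OC(O)CF₃ loses CF₃COO⁻: pKₐ(CF₃COOH) ≈ 0.2
PhCH(CH₃)–OBz loses PhCOO⁻: pKₐ(C₆H₅COOH) ≈ 4.2

PhCH(CH₃)–N₂⁺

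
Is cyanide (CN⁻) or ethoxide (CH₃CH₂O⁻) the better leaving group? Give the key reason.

cyanide (CN⁻)

cyanide (CN⁻) is the better leaving group.
pKₐ(HCN) ≈ 9.2 versus pKₐ(CH₃CH₂OH) ≈ 16: cyanide (CN⁻) is the much weaker base.
Sp carbon stabilises the charge somewhat, but still a poor LG.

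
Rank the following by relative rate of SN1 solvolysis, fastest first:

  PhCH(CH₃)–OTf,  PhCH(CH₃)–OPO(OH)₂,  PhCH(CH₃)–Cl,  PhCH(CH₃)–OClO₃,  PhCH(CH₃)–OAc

PhCH(CH₃)–OTf > PhCH(CH₃)–OClO₃ > PhCH(CH₃)–Cl > PhCH(CH₃)–OPO(OH)₂ > PhCH(CH₃)–OAc

Identical carbon frameworks mean the comparison reduces to leaving-group quality.
The more stable X⁻ (or X) is on its own — i.e. the weaker a base it is — the better a leaving group it makes.
PhCH(CH₃)–OTf loses OTf⁻: pKₐ(CF₃SO₃H (triflic acid)) ≈ -14
PhCH(CH₃)–OClO₃ loses ClO₄⁻: pKₐ(HClO₄) ≈ -10
PhCH(CH₃)–Cl loses Cl⁻: pKₐ(HCl) ≈ -7
PhCH(CH₃)–OPO(OH)₂ loses H₂PO₄⁻: pKₐ(H₃PO₄) ≈ 2.1
PhCH(CH₃)–OAc loses AcO⁻: pKₐ(CH₃COOH) ≈ 4.8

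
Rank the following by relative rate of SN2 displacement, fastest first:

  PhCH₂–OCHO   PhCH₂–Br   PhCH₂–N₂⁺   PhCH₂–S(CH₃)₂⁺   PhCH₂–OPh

PhCH₂–N₂⁺ > PhCH₂–Br > PhCH₂–S(CH₃)₂⁺ > PhCH₂–OCHO > PhCH₂–OPh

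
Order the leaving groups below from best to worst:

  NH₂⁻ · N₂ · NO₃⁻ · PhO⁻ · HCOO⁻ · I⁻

N₂ > I⁻ > NO₃⁻ > HCOO⁻ > PhO⁻ > NH₂⁻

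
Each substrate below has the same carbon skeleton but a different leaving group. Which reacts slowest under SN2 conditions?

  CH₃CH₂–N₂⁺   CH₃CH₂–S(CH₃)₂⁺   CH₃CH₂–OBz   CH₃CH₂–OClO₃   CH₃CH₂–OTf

CH₃CH₂–OBz

The skeletons are identical, so relative rate is governed entirely by leaving-group ability.
Leaving-group ability tracks the stability of the departed species; conjugate-acid pKₐ is the usual yardstick (lower pKₐ → better LG).
CH₃CH₂–N₂⁺ loses N₂: no meaningful conjugate acid; N₂ departs as an exceptionally stable neutral molecule
CH₃CH₂–OTf loses OTf⁻: pKₐ(CF₃SO₃H (triflic acid)) ≈ -14
CH₃CH₂–OClO₃ loses ClO₄⁻: pKₐ(HClO₄) ≈ -10
CH₃CH₂–S(CH₃)₂⁺ loses SR'₂: pKₐ(R'₂SH⁺) ≈ -7
CH₃CH₂–OBz loses PhCOO⁻: pKₐ(C₆H₅COOH) ≈ 4.2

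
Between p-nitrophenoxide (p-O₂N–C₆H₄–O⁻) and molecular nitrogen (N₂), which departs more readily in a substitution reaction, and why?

molecular nitrogen (N₂)

molecular nitrogen (N₂) is the better leaving group.
N₂ is the ultimate leaving group — it departs as an exceptionally stable neutral molecule, whereas p-nitrophenoxide (p-O₂N–C₆H₄–O⁻) (pKₐ(p-nitrophenol) ≈ 7.2) is far more basic.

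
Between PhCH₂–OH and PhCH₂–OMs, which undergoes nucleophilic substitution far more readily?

From PhCH₂–OH the departing group would be OH⁻ (pKₐ(H₂O) ≈ 15.7). Strong base; essentially never leaves without prior activation.
From PhCH₂–OMs the leaving group is OMs⁻ (pKₐ(CH₃SO₃H (MsOH)) ≈ -1.9). Resonance-delocalised alkanesulfonate.
(In practice PhCH₂–OMs is made from PhCH₂–OH by treatment with MsCl / Et₃N, converting the hydroxyl into a mesylate.)

PhCH₂–OMs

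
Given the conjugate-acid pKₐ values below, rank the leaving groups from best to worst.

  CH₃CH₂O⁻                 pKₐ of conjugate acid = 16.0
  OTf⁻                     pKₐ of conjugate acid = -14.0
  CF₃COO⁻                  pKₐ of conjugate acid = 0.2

Lower conjugate-acid pKₐ ⇒ weaker base ⇒ better leaving group.
Sorting by the given values: OTf⁻ (-14.0), CF₃COO⁻ (0.2), CH₃CH₂O⁻ (16.0).

OTf⁻ > CF₃COO⁻ > CH₃CH₂O⁻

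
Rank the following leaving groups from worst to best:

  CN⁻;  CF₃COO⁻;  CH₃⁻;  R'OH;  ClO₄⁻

CH₃⁻ < CN⁻ < CF₃COO⁻ < R'OH < ClO₄⁻

Rank by basicity of the departing species: weakest base leaves most easily.
ClO₄⁻: pKₐ(HClO₄) ≈ -10
R'OH: pKₐ(R'OH₂⁺) ≈ -2.4
CF₃COO⁻: pKₐ(CF₃COOH) ≈ 0.2
CN⁻: pKₐ(HCN) ≈ 9.2
CH₃⁻: pKₐ(CH₄) ≈ 48
Reversing gives the worst-to-best order requested.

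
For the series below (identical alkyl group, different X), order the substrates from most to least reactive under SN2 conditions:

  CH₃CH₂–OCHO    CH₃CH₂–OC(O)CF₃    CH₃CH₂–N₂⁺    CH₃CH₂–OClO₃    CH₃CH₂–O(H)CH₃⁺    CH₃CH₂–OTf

CH₃CH₂–N₂⁺ > CH₃CH₂–OTf > CH₃CH₂–OClO₃ > CH₃CH₂–O(H)CH₃⁺ > CH₃CH₂–OC(O)CF₃ > CH₃CH₂–OCHO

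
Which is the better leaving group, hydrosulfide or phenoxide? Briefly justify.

hydrosulfide is the better leaving group.
pKₐ(H₂S) ≈ 7 versus pKₐ(C₆H₅OH (phenol)) ≈ 10: hydrosulfide is the much weaker base.
Larger and more polarisable than the oxygen analogue.

hydrosulfide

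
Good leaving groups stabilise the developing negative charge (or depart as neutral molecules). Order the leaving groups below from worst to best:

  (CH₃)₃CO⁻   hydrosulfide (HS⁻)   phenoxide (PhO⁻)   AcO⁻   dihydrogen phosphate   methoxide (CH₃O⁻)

(CH₃)₃CO⁻ < methoxide (CH₃O⁻) < phenoxide (PhO⁻) < hydrosulfide (HS⁻) < AcO⁻ < dihydrogen phosphate

The more stable X⁻ (or X) is on its own — i.e. the weaker a base it is — the better a leaving group it makes.
dihydrogen phosphate: pKₐ(H₃PO₄) ≈ 2.1 — moderate base; biological leaving group after further activation
AcO⁻: pKₐ(CH₃COOH) ≈ 4.8 — resonance-stabilised but still a weak base
hydrosulfide (HS⁻): pKₐ(H₂S) ≈ 7 — larger and more polarisable than the oxygen analogue
phenoxide (PhO⁻): pKₐ(C₆H₅OH (phenol)) ≈ 10
methoxide (CH₃O⁻): pKₐ(CH₃OH) ≈ 15.5 — strong base; alkoxides do not leave unassisted
(CH₃)₃CO⁻: pKₐ(t-BuOH) ≈ 18
The question asks for worst first, so the sequence is read in increasing leaving-group ability.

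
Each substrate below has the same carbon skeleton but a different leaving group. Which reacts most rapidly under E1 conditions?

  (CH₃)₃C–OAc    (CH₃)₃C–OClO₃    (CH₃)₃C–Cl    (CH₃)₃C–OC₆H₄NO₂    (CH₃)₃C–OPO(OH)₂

(CH₃)₃C–OClO₃

With the same alkyl group throughout, only the leaving group differentiates the rates.
Rank by basicity of the departing species: weakest base leaves most easily.
(CH₃)₃C–OClO₃ loses ClO₄⁻: pKₐ(HClO₄) ≈ -10
(CH₃)₃C–Cl loses Cl⁻: pKₐ(HCl) ≈ -7
(CH₃)₃C–OPO(OH)₂ loses H₂PO₄⁻: pKₐ(H₃PO₄) ≈ 2.1
(CH₃)₃C–OAc loses AcO⁻: pKₐ(CH₃COOH) ≈ 4.8
(CH₃)₃C–OC₆H₄NO₂ loses p-O₂N–C₆H₄–O⁻: pKₐ(p-nitrophenol) ≈ 7.2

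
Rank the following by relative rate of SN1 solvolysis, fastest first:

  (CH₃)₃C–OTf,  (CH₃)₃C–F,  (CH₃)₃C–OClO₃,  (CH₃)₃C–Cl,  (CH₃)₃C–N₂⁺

The skeletons are identical, so relative rate is governed entirely by leaving-group ability.
The more stable X⁻ (or X) is on its own — i.e. the weaker a base it is — the better a leaving group it makes.
(CH₃)₃C–N₂⁺ loses N₂: no meaningful conjugate acid; N₂ departs as an exceptionally stable neutral molecule
(CH₃)₃C–OTf loses OTf⁻: pKₐ(CF₃SO₃H (triflic acid)) ≈ -14
(CH₃)₃C–OClO₃ loses ClO₄⁻: pKₐ(HClO₄) ≈ -10
(CH₃)₃C–Cl loses Cl⁻: pKₐ(HCl) ≈ -7
(CH₃)₃C–F loses F⁻: pKₐ(HF) ≈ 3.2

(CH₃)₃C–N₂⁺ > (CH₃)₃C–OTf > (CH₃)₃C–OClO₃ > (CH₃)₃C–Cl > (CH₃)₃C–F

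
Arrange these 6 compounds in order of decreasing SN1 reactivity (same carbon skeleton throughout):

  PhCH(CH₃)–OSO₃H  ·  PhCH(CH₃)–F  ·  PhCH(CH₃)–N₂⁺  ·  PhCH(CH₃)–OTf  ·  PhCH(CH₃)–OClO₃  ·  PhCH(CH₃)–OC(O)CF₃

PhCH(CH₃)–N₂⁺ > PhCH(CH₃)–OTf > PhCH(CH₃)–OClO₃ > PhCH(CH₃)–OSO₃H > PhCH(CH₃)–OC(O)CF₃ > PhCH(CH₃)–F

The skeletons are identical, so relative rate is governed entirely by leaving-group ability.
The more stable X⁻ (or X) is on its own — i.e. the weaker a base it is — the better a leaving group it makes.
PhCH(CH₃)–N₂⁺ loses N₂: no meaningful conjugate acid; N₂ departs as an exceptionally stable neutral molecule
PhCH(CH₃)–OTf loses OTf⁻: pKₐ(CF₃SO₃H (triflic acid)) ≈ -14
PhCH(CH₃)–OClO₃ loses ClO₄⁻: pKₐ(HClO₄) ≈ -10
PhCH(CH₃)–OSO₃H loses HSO₄⁻: pKₐ(H₂SO₄) ≈ -3
PhCH(CH₃)–OC(O)CF₃ loses CF₃COO⁻: pKₐ(CF₃COOH) ≈ 0.2
PhCH(CH₃)–F loses F⁻: pKₐ(HF) ≈ 3.2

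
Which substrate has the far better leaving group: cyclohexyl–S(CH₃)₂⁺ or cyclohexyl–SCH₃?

From cyclohexyl–SCH₃ the departing group would be RS⁻ (pKₐ(RSH (a thiol)) ≈ 10.5). Moderately basic; rarely leaves without activation.
From cyclohexyl–S(CH₃)₂⁺ the leaving group is SR'₂ (pKₐ(R'₂SH⁺) ≈ -7). Neutral; leaves from a sulfonium salt (R–SR'₂⁺).
(In practice cyclohexyl–S(CH₃)₂⁺ is made from cyclohexyl–SCH₃ by S-methylation with CH₃I, allowing neutral dimethyl sulfide, rather than methanethiolate, to depart.)

cyclohexyl–S(CH₃)₂⁺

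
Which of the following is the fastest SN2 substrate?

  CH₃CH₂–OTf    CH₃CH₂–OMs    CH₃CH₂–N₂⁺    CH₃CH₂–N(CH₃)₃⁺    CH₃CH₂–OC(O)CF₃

CH₃CH₂–N₂⁺

Identical carbon frameworks mean the comparison reduces to leaving-group quality.
The more stable X⁻ (or X) is on its own — i.e. the weaker a base it is — the better a leaving group it makes.
CH₃CH₂–N₂⁺ loses N₂: no meaningful conjugate acid; N₂ departs as an exceptionally stable neutral molecule
CH₃CH₂–OTf loses OTf⁻: pKₐ(CF₃SO₃H (triflic acid)) ≈ -14
CH₃CH₂–OMs loses OMs⁻: pKₐ(CH₃SO₃H (MsOH)) ≈ -1.9
CH₃CH₂–OC(O)CF₃ loses CF₃COO⁻: pKₐ(CF₃COOH) ≈ 0.2
CH₃CH₂–N(CH₃)₃⁺ loses NR'₃: pKₐ(R'₃NH⁺) ≈ 10.7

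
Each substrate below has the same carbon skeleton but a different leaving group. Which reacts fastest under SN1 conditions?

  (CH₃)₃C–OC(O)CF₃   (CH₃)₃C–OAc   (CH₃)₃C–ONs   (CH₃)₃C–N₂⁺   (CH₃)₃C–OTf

(CH₃)₃C–N₂⁺

The skeletons are identical, so relative rate is governed entirely by leaving-group ability.
Leaving-group ability tracks the stability of the departed species; conjugate-acid pKₐ is the usual yardstick (lower pKₐ → better LG).
(CH₃)₃C–N₂⁺ loses N₂: no meaningful conjugate acid; N₂ departs as an exceptionally stable neutral molecule
(CH₃)₃C–OTf loses OTf⁻: pKₐ(CF₃SO₃H (triflic acid)) ≈ -14
(CH₃)₃C–ONs loses ONs⁻: pKₐ(p-O₂NC₆H₄SO₃H) ≈ -3.5
(CH₃)₃C–OC(O)CF₃ loses CF₃COO⁻: pKₐ(CF₃COOH) ≈ 0.2
(CH₃)₃C–OAc loses AcO⁻: pKₐ(CH₃COOH) ≈ 4.8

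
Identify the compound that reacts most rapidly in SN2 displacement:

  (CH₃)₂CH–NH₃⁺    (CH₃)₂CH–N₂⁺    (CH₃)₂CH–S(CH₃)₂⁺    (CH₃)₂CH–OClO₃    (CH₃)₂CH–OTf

(CH₃)₂CH–N₂⁺

With the same alkyl group throughout, only the leaving group differentiates the rates.
The more stable X⁻ (or X) is on its own — i.e. the weaker a base it is — the better a leaving group it makes.
(CH₃)₂CH–N₂⁺ loses N₂: no meaningful conjugate acid; N₂ departs as an exceptionally stable neutral molecule
(CH₃)₂CH–OTf loses OTf⁻: pKₐ(CF₃SO₃H (triflic acid)) ≈ -14
(CH₃)₂CH–OClO₃ loses ClO₄⁻: pKₐ(HClO₄) ≈ -10
(CH₃)₂CH–S(CH₃)₂⁺ loses SR'₂: pKₐ(R'₂SH⁺) ≈ -7
(CH₃)₂CH–NH₃⁺ loses NH₃: pKₐ(NH₄⁺) ≈ 9.2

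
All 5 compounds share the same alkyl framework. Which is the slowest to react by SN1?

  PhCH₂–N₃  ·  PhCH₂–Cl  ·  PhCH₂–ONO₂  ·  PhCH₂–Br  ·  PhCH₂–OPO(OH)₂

The skeletons are identical, so relative rate is governed entirely by leaving-group ability.
Leaving-group ability tracks the stability of the departed species; conjugate-acid pKₐ is the usual yardstick (lower pKₐ → better LG).
PhCH₂–Br loses Br⁻: pKₐ(HBr) ≈ -9
PhCH₂–Cl loses Cl⁻: pKₐ(HCl) ≈ -7
PhCH₂–ONO₂ loses NO₃⁻: pKₐ(HNO₃) ≈ -1.3
PhCH₂–OPO(OH)₂ loses H₂PO₄⁻: pKₐ(H₃PO₄) ≈ 2.1
PhCH₂–N₃ loses N₃⁻: pKₐ(HN₃) ≈ 4.7

PhCH₂–N₃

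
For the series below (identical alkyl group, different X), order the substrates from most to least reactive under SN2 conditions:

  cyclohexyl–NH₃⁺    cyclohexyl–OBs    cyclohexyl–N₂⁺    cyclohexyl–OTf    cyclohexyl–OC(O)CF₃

cyclohexyl–N₂⁺ > cyclohexyl–OTf > cyclohexyl–OBs > cyclohexyl–OC(O)CF₃ > cyclohexyl–NH₃⁺

Identical carbon frameworks mean the comparison reduces to leaving-group quality.
Rank by basicity of the departing species: weakest base leaves most easily.
cyclohexyl–N₂⁺ loses N₂: no meaningful conjugate acid; N₂ departs as an exceptionally stable neutral molecule
cyclohexyl–OTf loses OTf⁻: pKₐ(CF₃SO₃H (triflic acid)) ≈ -14
cyclohexyl–OBs loses OBs⁻: pKₐ(p-BrC₆H₄SO₃H) ≈ -2.8
cyclohexyl–OC(O)CF₃ loses CF₃COO⁻: pKₐ(CF₃COOH) ≈ 0.2
cyclohexyl–NH₃⁺ loses NH₃: pKₐ(NH₄⁺) ≈ 9.2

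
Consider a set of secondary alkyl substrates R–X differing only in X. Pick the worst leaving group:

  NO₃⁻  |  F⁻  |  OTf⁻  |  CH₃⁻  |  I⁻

CH₃⁻

OTf⁻: pKₐ(CF₃SO₃H (triflic acid)) ≈ -14
I⁻: pKₐ(HI) ≈ -10
NO₃⁻: pKₐ(HNO₃) ≈ -1.3
F⁻: pKₐ(HF) ≈ 3.2
CH₃⁻: pKₐ(CH₄) ≈ 48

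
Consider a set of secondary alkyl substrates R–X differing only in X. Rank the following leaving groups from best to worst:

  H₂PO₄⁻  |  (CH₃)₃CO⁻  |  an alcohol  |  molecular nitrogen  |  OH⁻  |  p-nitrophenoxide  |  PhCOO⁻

molecular nitrogen: no meaningful conjugate acid; N₂ departs as an exceptionally stable neutral molecule
an alcohol: pKₐ(R'OH₂⁺) ≈ -2.4
H₂PO₄⁻: pKₐ(H₃PO₄) ≈ 2.1
PhCOO⁻: pKₐ(C₆H₅COOH) ≈ 4.2 — aryl carboxylate
p-nitrophenoxide: pKₐ(p-nitrophenol) ≈ 7.2 — nitro group delocalises the charge; the classic chromogenic LG
OH⁻: pKₐ(H₂O) ≈ 15.7 — strong base; essentially never leaves without prior activation
(CH₃)₃CO⁻: pKₐ(t-BuOH) ≈ 18 — bulky, strongly basic alkoxide

molecular nitrogen > an alcohol > H₂PO₄⁻ > PhCOO⁻ > p-nitrophenoxide > OH⁻ > (CH₃)₃CO⁻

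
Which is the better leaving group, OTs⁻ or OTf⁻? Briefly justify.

OTf⁻

OTf⁻ is the better leaving group.
pKₐ(CF₃SO₃H (triflic acid)) ≈ -14 versus pKₐ(p-CH₃C₆H₄SO₃H (TsOH)) ≈ -2.8: OTf⁻ is the much weaker base.
Charge spread over three oxygens and a CF₃ group; the premier leaving group in synthesis.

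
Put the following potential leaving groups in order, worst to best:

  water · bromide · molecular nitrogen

water < bromide < molecular nitrogen

molecular nitrogen: no meaningful conjugate acid; N₂ departs as an exceptionally stable neutral molecule
bromide: pKₐ(HBr) ≈ -9
water: pKₐ(H₃O⁺) ≈ -1.7
Reversing gives the worst-to-best order requested.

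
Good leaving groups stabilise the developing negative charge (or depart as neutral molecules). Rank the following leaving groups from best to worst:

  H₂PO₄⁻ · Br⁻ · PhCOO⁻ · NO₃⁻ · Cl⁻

Br⁻ > Cl⁻ > NO₃⁻ > H₂PO₄⁻ > PhCOO⁻

A good leaving group is a weak base: the lower the pKₐ of its conjugate acid, the more readily it departs.
Br⁻: pKₐ(HBr) ≈ -9
Cl⁻: pKₐ(HCl) ≈ -7
NO₃⁻: pKₐ(HNO₃) ≈ -1.3
H₂PO₄⁻: pKₐ(H₃PO₄) ≈ 2.1
PhCOO⁻: pKₐ(C₆H₅COOH) ≈ 4.2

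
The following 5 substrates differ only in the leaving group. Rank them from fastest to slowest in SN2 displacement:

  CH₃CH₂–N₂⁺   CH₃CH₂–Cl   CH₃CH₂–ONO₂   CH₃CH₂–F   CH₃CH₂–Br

CH₃CH₂–N₂⁺ > CH₃CH₂–Br > CH₃CH₂–Cl > CH₃CH₂–ONO₂ > CH₃CH₂–F

The skeletons are identical, so relative rate is governed entirely by leaving-group ability.
Rank by basicity of the departing species: weakest base leaves most easily.
CH₃CH₂–N₂⁺ loses N₂: no meaningful conjugate acid; N₂ departs as an exceptionally stable neutral molecule
CH₃CH₂–Br loses Br⁻: pKₐ(HBr) ≈ -9
CH₃CH₂–Cl loses Cl⁻: pKₐ(HCl) ≈ -7
CH₃CH₂–ONO₂ loses NO₃⁻: pKₐ(HNO₃) ≈ -1.3
CH₃CH₂–F loses F⁻: pKₐ(HF) ≈ 3.2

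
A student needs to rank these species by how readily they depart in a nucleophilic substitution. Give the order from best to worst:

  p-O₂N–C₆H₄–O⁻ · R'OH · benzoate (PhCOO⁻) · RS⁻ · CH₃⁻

A good leaving group is a weak base: the lower the pKₐ of its conjugate acid, the more readily it departs.
R'OH: pKₐ(R'OH₂⁺) ≈ -2.4
benzoate (PhCOO⁻): pKₐ(C₆H₅COOH) ≈ 4.2
p-O₂N–C₆H₄–O⁻: pKₐ(p-nitrophenol) ≈ 7.2
RS⁻: pKₐ(RSH (a thiol)) ≈ 10.5
CH₃⁻: pKₐ(CH₄) ≈ 48

R'OH > benzoate (PhCOO⁻) > p-O₂N–C₆H₄–O⁻ > RS⁻ > CH₃⁻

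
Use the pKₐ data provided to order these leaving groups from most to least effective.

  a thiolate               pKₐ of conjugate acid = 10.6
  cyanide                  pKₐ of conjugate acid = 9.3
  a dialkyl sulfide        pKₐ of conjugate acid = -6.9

a dialkyl sulfide > cyanide > a thiolate

Lower conjugate-acid pKₐ ⇒ weaker base ⇒ better leaving group.
Sorting by the given values: a dialkyl sulfide (-6.9), cyanide (9.3), a thiolate (10.6).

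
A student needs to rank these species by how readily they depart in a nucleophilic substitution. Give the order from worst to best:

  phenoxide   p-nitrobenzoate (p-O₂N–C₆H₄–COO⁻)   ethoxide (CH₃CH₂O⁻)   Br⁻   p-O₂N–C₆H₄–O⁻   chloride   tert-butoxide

tert-butoxide < ethoxide (CH₃CH₂O⁻) < phenoxide < p-O₂N–C₆H₄–O⁻ < p-nitrobenzoate (p-O₂N–C₆H₄–COO⁻) < chloride < Br⁻

Br⁻: pKₐ(HBr) ≈ -9
chloride: pKₐ(HCl) ≈ -7
p-nitrobenzoate (p-O₂N–C₆H₄–COO⁻): pKₐ(p-nitrobenzoic acid) ≈ 3.4
p-O₂N–C₆H₄–O⁻: pKₐ(p-nitrophenol) ≈ 7.2
phenoxide: pKₐ(C₆H₅OH (phenol)) ≈ 10
ethoxide (CH₃CH₂O⁻): pKₐ(CH₃CH₂OH) ≈ 16
tert-butoxide: pKₐ(t-BuOH) ≈ 18
Reversing gives the worst-to-best order requested.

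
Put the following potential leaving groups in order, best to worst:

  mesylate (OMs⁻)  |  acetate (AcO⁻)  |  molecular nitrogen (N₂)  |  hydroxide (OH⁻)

Rank by basicity of the departing species: weakest base leaves most easily.
molecular nitrogen (N₂): no meaningful conjugate acid; N₂ departs as an exceptionally stable neutral molecule
mesylate (OMs⁻): pKₐ(CH₃SO₃H (MsOH)) ≈ -1.9 — resonance-delocalised alkanesulfonate
acetate (AcO⁻): pKₐ(CH₃COOH) ≈ 4.8
hydroxide (OH⁻): pKₐ(H₂O) ≈ 15.7 — strong base; essentially never leaves without prior activation

molecular nitrogen (N₂) > mesylate (OMs⁻) > acetate (AcO⁻) > hydroxide (OH⁻)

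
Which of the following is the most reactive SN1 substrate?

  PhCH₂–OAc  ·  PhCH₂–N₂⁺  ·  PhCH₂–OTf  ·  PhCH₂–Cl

Same R in every case — rank the leaving groups.
Leaving-group ability tracks the stability of the departed species; conjugate-acid pKₐ is the usual yardstick (lower pKₐ → better LG).
PhCH₂–N₂⁺ loses N₂: no meaningful conjugate acid; N₂ departs as an exceptionally stable neutral molecule
PhCH₂–OTf loses OTf⁻: pKₐ(CF₃SO₃H (triflic acid)) ≈ -14
PhCH₂–Cl loses Cl⁻: pKₐ(HCl) ≈ -7
PhCH₂–OAc loses AcO⁻: pKₐ(CH₃COOH) ≈ 4.8

PhCH₂–N₂⁺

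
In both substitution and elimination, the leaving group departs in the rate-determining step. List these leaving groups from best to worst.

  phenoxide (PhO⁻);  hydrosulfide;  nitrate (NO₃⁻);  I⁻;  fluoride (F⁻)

I⁻ > nitrate (NO₃⁻) > fluoride (F⁻) > hydrosulfide > phenoxide (PhO⁻)

Leaving-group ability tracks the stability of the departed species; conjugate-acid pKₐ is the usual yardstick (lower pKₐ → better LG).
I⁻: pKₐ(HI) ≈ -10 — large, highly polarisable; very weak base
nitrate (NO₃⁻): pKₐ(HNO₃) ≈ -1.3
fluoride (F⁻): pKₐ(HF) ≈ 3.2
hydrosulfide: pKₐ(H₂S) ≈ 7
phenoxide (PhO⁻): pKₐ(C₆H₅OH (phenol)) ≈ 10 — resonance into the ring helps, but still a poor LG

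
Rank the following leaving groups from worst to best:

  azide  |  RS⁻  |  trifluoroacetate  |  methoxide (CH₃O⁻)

methoxide (CH₃O⁻) < RS⁻ < azide < trifluoroacetate

trifluoroacetate: pKₐ(CF₃COOH) ≈ 0.2
azide: pKₐ(HN₃) ≈ 4.7
RS⁻: pKₐ(RSH (a thiol)) ≈ 10.5
methoxide (CH₃O⁻): pKₐ(CH₃OH) ≈ 15.5
Listed from poorest to best leaving group as asked.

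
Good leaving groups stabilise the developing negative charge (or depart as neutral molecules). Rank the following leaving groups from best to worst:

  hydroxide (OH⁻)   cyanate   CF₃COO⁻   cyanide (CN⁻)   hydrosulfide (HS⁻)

Rank by basicity of the departing species: weakest base leaves most easily.
CF₃COO⁻: pKₐ(CF₃COOH) ≈ 0.2 — strongly electron-withdrawing CF₃ stabilises the carboxylate
cyanate: pKₐ(HOCN) ≈ 3.5 — resonance between N and O
hydrosulfide (HS⁻): pKₐ(H₂S) ≈ 7
cyanide (CN⁻): pKₐ(HCN) ≈ 9.2
hydroxide (OH⁻): pKₐ(H₂O) ≈ 15.7

CF₃COO⁻ > cyanate > hydrosulfide (HS⁻) > cyanide (CN⁻) > hydroxide (OH⁻)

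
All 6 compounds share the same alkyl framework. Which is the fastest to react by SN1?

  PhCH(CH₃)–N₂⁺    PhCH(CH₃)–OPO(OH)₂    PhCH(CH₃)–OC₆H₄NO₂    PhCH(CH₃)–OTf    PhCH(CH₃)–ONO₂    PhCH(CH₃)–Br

Identical carbon frameworks mean the comparison reduces to leaving-group quality.
The more stable X⁻ (or X) is on its own — i.e. the weaker a base it is — the better a leaving group it makes.
PhCH(CH₃)–N₂⁺ loses N₂: no meaningful conjugate acid; N₂ departs as an exceptionally stable neutral molecule
PhCH(CH₃)–OTf loses OTf⁻: pKₐ(CF₃SO₃H (triflic acid)) ≈ -14
PhCH(CH₃)–Br loses Br⁻: pKₐ(HBr) ≈ -9
PhCH(CH₃)–ONO₂ loses NO₃⁻: pKₐ(HNO₃) ≈ -1.3
PhCH(CH₃)–OPO(OH)₂ loses H₂PO₄⁻: pKₐ(H₃PO₄) ≈ 2.1
PhCH(CH₃)–OC₆H₄NO₂ loses p-O₂N–C₆H₄–O⁻: pKₐ(p-nitrophenol) ≈ 7.2

PhCH(CH₃)–N₂⁺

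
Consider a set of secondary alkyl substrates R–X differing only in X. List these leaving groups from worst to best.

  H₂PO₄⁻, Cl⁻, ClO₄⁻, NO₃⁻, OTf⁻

H₂PO₄⁻ < NO₃⁻ < Cl⁻ < ClO₄⁻ < OTf⁻

A good leaving group is a weak base: the lower the pKₐ of its conjugate acid, the more readily it departs.
OTf⁻: pKₐ(CF₃SO₃H (triflic acid)) ≈ -14
ClO₄⁻: pKₐ(HClO₄) ≈ -10
Cl⁻: pKₐ(HCl) ≈ -7 — moderately weak base
NO₃⁻: pKₐ(HNO₃) ≈ -1.3 — resonance-delocalised over three oxygens
H₂PO₄⁻: pKₐ(H₃PO₄) ≈ 2.1 — moderate base; biological leaving group after further activation
Reversing gives the worst-to-best order requested.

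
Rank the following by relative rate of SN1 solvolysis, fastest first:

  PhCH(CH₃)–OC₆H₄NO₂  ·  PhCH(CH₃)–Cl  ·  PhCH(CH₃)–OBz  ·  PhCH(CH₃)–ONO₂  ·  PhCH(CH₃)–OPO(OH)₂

PhCH(CH₃)–Cl > PhCH(CH₃)–ONO₂ > PhCH(CH₃)–OPO(OH)₂ > PhCH(CH₃)–OBz > PhCH(CH₃)–OC₆H₄NO₂

Identical carbon frameworks mean the comparison reduces to leaving-group quality.
A good leaving group is a weak base: the lower the pKₐ of its conjugate acid, the more readily it departs.
PhCH(CH₃)–Cl loses Cl⁻: pKₐ(HCl) ≈ -7
PhCH(CH₃)–ONO₂ loses NO₃⁻: pKₐ(HNO₃) ≈ -1.3
PhCH(CH₃)–OPO(OH)₂ loses H₂PO₄⁻: pKₐ(H₃PO₄) ≈ 2.1
PhCH(CH₃)–OBz loses PhCOO⁻: pKₐ(C₆H₅COOH) ≈ 4.2
PhCH(CH₃)–OC₆H₄NO₂ loses p-O₂N–C₆H₄–O⁻: pKₐ(p-nitrophenol) ≈ 7.2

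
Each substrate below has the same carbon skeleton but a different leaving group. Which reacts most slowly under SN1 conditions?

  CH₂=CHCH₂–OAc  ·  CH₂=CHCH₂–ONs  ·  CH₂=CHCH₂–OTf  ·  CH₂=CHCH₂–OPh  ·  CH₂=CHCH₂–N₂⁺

CH₂=CHCH₂–OPh

The skeletons are identical, so relative rate is governed entirely by leaving-group ability.
The more stable X⁻ (or X) is on its own — i.e. the weaker a base it is — the better a leaving group it makes.
CH₂=CHCH₂–N₂⁺ loses N₂: no meaningful conjugate acid; N₂ departs as an exceptionally stable neutral molecule
CH₂=CHCH₂–OTf loses OTf⁻: pKₐ(CF₃SO₃H (triflic acid)) ≈ -14
CH₂=CHCH₂–ONs loses ONs⁻: pKₐ(p-O₂NC₆H₄SO₃H) ≈ -3.5
CH₂=CHCH₂–OAc loses AcO⁻: pKₐ(CH₃COOH) ≈ 4.8
CH₂=CHCH₂–OPh loses PhO⁻: pKₐ(C₆H₅OH (phenol)) ≈ 10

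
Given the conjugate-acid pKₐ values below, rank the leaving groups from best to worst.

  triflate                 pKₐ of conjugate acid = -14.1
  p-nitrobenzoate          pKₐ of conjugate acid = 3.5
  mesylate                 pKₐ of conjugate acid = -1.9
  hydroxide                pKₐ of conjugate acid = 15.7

Lower conjugate-acid pKₐ ⇒ weaker base ⇒ better leaving group.
Sorting by the given values: triflate (-14.1), mesylate (-1.9), p-nitrobenzoate (3.5), hydroxide (15.7).

triflate > mesylate > p-nitrobenzoate > hydroxide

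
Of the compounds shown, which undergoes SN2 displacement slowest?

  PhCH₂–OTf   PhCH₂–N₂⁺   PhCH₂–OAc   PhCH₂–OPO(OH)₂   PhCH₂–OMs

Identical carbon frameworks mean the comparison reduces to leaving-group quality.
Leaving-group ability tracks the stability of the departed species; conjugate-acid pKₐ is the usual yardstick (lower pKₐ → better LG).
PhCH₂–N₂⁺ loses N₂: no meaningful conjugate acid; N₂ departs as an exceptionally stable neutral molecule
PhCH₂–OTf loses OTf⁻: pKₐ(CF₃SO₃H (triflic acid)) ≈ -14
PhCH₂–OMs loses OMs⁻: pKₐ(CH₃SO₃H (MsOH)) ≈ -1.9
PhCH₂–OPO(OH)₂ loses H₂PO₄⁻: pKₐ(H₃PO₄) ≈ 2.1
PhCH₂–OAc loses AcO⁻: pKₐ(CH₃COOH) ≈ 4.8

PhCH₂–OAc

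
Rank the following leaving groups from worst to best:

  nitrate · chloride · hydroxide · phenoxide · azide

chloride: pKₐ(HCl) ≈ -7
nitrate: pKₐ(HNO₃) ≈ -1.3
azide: pKₐ(HN₃) ≈ 4.7
phenoxide: pKₐ(C₆H₅OH (phenol)) ≈ 10
hydroxide: pKₐ(H₂O) ≈ 15.7 — strong base; essentially never leaves without prior activation
Listed from poorest to best leaving group as asked.

hydroxide < phenoxide < azide < nitrate < chloride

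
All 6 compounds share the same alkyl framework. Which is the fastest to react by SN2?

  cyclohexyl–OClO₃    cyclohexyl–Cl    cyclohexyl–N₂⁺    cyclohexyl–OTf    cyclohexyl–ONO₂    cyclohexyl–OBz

cyclohexyl–N₂⁺

Same R in every case — rank the leaving groups.
The more stable X⁻ (or X) is on its own — i.e. the weaker a base it is — the better a leaving group it makes.
cyclohexyl–N₂⁺ loses N₂: no meaningful conjugate acid; N₂ departs as an exceptionally stable neutral molecule
cyclohexyl–OTf loses OTf⁻: pKₐ(CF₃SO₃H (triflic acid)) ≈ -14
cyclohexyl–OClO₃ loses ClO₄⁻: pKₐ(HClO₄) ≈ -10
cyclohexyl–Cl loses Cl⁻: pKₐ(HCl) ≈ -7
cyclohexyl–ONO₂ loses NO₃⁻: pKₐ(HNO₃) ≈ -1.3
cyclohexyl–OBz loses PhCOO⁻: pKₐ(C₆H₅COOH) ≈ 4.2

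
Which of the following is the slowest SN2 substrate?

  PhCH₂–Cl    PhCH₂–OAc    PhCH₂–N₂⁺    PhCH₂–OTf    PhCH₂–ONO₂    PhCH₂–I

Same R in every case — rank the leaving groups.
Rank by basicity of the departing species: weakest base leaves most easily.
PhCH₂–N₂⁺ loses N₂: no meaningful conjugate acid; N₂ departs as an exceptionally stable neutral molecule
PhCH₂–OTf loses OTf⁻: pKₐ(CF₃SO₃H (triflic acid)) ≈ -14
PhCH₂–I loses I⁻: pKₐ(HI) ≈ -10
PhCH₂–Cl loses Cl⁻: pKₐ(HCl) ≈ -7
PhCH₂–ONO₂ loses NO₃⁻: pKₐ(HNO₃) ≈ -1.3
PhCH₂–OAc loses AcO⁻: pKₐ(CH₃COOH) ≈ 4.8

PhCH₂–OAc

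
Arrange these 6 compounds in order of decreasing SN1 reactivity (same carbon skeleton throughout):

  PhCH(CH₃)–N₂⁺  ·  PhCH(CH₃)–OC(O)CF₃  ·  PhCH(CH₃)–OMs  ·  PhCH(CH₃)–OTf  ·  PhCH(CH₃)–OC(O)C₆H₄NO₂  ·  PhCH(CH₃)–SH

PhCH(CH₃)–N₂⁺ > PhCH(CH₃)–OTf > PhCH(CH₃)–OMs > PhCH(CH₃)–OC(O)CF₃ > PhCH(CH₃)–OC(O)C₆H₄NO₂ > PhCH(CH₃)–SH

The skeletons are identical, so relative rate is governed entirely by leaving-group ability.
The more stable X⁻ (or X) is on its own — i.e. the weaker a base it is — the better a leaving group it makes.
PhCH(CH₃)–N₂⁺ loses N₂: no meaningful conjugate acid; N₂ departs as an exceptionally stable neutral molecule
PhCH(CH₃)–OTf loses OTf⁻: pKₐ(CF₃SO₃H (triflic acid)) ≈ -14
PhCH(CH₃)–OMs loses OMs⁻: pKₐ(CH₃SO₃H (MsOH)) ≈ -1.9
PhCH(CH₃)–OC(O)CF₃ loses CF₃COO⁻: pKₐ(CF₃COOH) ≈ 0.2
PhCH(CH₃)–OC(O)C₆H₄NO₂ loses p-O₂N–C₆H₄–COO⁻: pKₐ(p-nitrobenzoic acid) ≈ 3.4
PhCH(CH₃)–SH loses HS⁻: pKₐ(H₂S) ≈ 7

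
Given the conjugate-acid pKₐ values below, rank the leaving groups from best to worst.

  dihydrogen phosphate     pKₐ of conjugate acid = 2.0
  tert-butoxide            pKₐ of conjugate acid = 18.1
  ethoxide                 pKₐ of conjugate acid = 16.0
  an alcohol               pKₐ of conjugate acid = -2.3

an alcohol > dihydrogen phosphate > ethoxide > tert-butoxide

Lower conjugate-acid pKₐ ⇒ weaker base ⇒ better leaving group.
Sorting by the given values: an alcohol (-2.3), dihydrogen phosphate (2.0), ethoxide (16.0), tert-butoxide (18.1).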